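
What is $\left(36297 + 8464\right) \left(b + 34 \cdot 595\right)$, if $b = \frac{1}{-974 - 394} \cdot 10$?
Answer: $\frac{619372056715}{684} \approx 9.0552 \cdot 10^{8}$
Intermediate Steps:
$b = - \frac{5}{684}$ ($b = \frac{1}{-1368} \cdot 10 = \left(- \frac{1}{1368}\right) 10 = - \frac{5}{684} \approx -0.0073099$)
$\left(36297 + 8464\right) \left(b + 34 \cdot 595\right) = \left(36297 + 8464\right) \left(- \frac{5}{684} + 34 \cdot 595\right) = 44761 \left(- \frac{5}{684} + 20230\right) = 44761 \cdot \frac{13837315}{684} = \frac{619372056715}{684}$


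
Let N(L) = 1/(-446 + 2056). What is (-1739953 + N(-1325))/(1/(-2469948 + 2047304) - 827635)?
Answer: 591981459852938/281584948387505 ≈ 2.1023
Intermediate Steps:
N(L) = 1/1610
(-1739953 + N(-1325))/(1/(-2469948 + 2047304) - 827635) = (-1739953 + 1/1610)/(1/(-2469948 + 2047304) - 827635) = -2801324329/(1610*(1/(-422644) - 827635)) = -2801324329/(1610*(-1/422644 - 827635)) = -2801324329/(1610*(-349794966941/422644)) = -2801324329/1610*(-422644/349794966941) = 591981459852938/281584948387505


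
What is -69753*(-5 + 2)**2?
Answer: -627777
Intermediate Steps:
-69753*(-5 + 2)**2 = -69753*(-3)**2 = -69753*9 = -627777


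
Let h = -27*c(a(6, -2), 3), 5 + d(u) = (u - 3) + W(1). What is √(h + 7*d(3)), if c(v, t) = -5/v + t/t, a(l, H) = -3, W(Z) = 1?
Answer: 10*I ≈ 10.0*I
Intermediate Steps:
c(v, t) = 1 - 5/v (c(v, t) = -5/v + 1 = 1 - 5/v)
d(u) = -7 + u (d(u) = -5 + ((u - 3) + 1) = -5 + ((-3 + u) + 1) = -5 + (-2 + u) = -7 + u)
h = -72 (h = -27*(-5 - 3)/(-3) = -(-9)*(-8) = -27*8/3 = -72)
√(h + 7*d(3)) = √(-72 + 7*(-7 + 3)) = √(-72 + 7*(-4)) = √(-72 - 28) = √(-100) = 10*I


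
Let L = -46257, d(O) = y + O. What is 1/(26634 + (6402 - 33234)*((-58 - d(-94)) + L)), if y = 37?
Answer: 1/1241221290 ≈ 8.0566e-10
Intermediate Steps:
d(O) = 37 + O
1/(26634 + (6402 - 33234)*((-58 - d(-94)) + L)) = 1/(26634 + (6402 - 33234)*((-58 - (37 - 94)) - 46257)) = 1/(26634 - 26832*((-58 - 1*(-57)) - 46257)) = 1/(26634 - 26832*((-58 + 57) - 46257)) = 1/(26634 - 26832*(-1 - 46257)) = 1/(26634 - 26832*(-46258)) = 1/(26634 + 1241194656) = 1/1241221290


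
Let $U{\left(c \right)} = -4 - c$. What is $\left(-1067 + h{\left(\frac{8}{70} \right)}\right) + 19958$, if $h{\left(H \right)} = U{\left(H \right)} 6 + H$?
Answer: $\frac{132065}{7} \approx 18866.0$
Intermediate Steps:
$h{\left(H \right)} = -24 - 5 H$ ($h{\left(H \right)} = \left(-4 - H\right) 6 + H = \left(-24 - 6 H\right) + H = -24 - 5 H$)
$\left(-1067 + h{\left(\frac{8}{70} \right)}\right) + 19958 = \left(-1067 - \left(24 + 5 \cdot \frac{8}{70}\right)\right) + 19958 = \left(-1067 - \left(24 + 5 \cdot 8 \cdot \frac{1}{70}\right)\right) + 19958 = \left(-1067 - \frac{172}{7}\right) + 19958 = - \frac{7641}{7} + 19958 = \frac{132065}{7}$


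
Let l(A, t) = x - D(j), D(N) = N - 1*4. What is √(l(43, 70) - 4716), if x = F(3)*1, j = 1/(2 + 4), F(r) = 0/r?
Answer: 7*I*√3462/6 ≈ 68.645*I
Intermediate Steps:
F(r) = 0
j = ⅙ (j = 1/6 = ⅙ ≈ 0.16667)
x = 0 (x = 0*1 = 0)
D(N) = -4 + N (D(N) = N - 4 = -4 + N)
l(A, t) = 23/6 (l(A, t) = 0 - (-4 + ⅙) = 0 - 1*(-23/6) = 0 + 23/6 = 23/6)
√(l(43, 70) - 4716) = √(23/6 - 4716) = √(-28273/6) = 7*I*√3462/6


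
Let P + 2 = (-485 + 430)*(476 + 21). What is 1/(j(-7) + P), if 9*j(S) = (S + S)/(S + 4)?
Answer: -27/738085 ≈ -3.6581e-5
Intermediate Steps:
P = -27337 (P = -2 + (-485 + 430)*(476 + 21) = -2 - 55*497 = -2 - 27335 = -27337)
j(S) = 2*S/(9*(4 + S)) (j(S) = ((S + S)/(S + 4))/9 = ((2*S)/(4 + S))/9 = (2*S/(4 + S))/9 = 2*S/(9*(4 + S)))
1/(j(-7) + P) = 1/((2/9)*(-7)/(4 - 7) - 27337) = 1/((2/9)*(-7)/(-3) - 27337) = 1/((2/9)*(-7)*(-⅓) - 27337) = 1/(14/27 - 27337) = 1/(-738085/27) = -27/738085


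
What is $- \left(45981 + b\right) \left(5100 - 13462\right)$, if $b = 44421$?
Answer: $755941524$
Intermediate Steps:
$- \left(45981 + b\right) \left(5100 - 13462\right) = - \left(45981 + 44421\right) \left(5100 - 13462\right) = - 90402 \left(-8362\right) = \left(-1\right) \left(-755941524\right) = 755941524$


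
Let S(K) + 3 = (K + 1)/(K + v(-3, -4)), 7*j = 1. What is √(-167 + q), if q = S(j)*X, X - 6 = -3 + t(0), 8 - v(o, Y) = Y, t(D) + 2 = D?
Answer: I*√1227570/85 ≈ 13.035*I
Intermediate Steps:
j = ⅐ (j = (⅐)*1 = ⅐ ≈ 0.14286)
t(D) = -2 + D
v(o, Y) = 8 - Y
X = 1 (X = 6 + (-3 + (-2 + 0)) = 6 + (-3 - 2) = 6 - 5 = 1)
S(K) = -3 + (1 + K)/(12 + K) (S(K) = -3 + (K + 1)/(K + (8 - 1*(-4))) = -3 + (1 + K)/(K + (8 + 4)) = -3 + (1 + K)/(K + 12) = -3 + (1 + K)/(12 + K))
q = -247/85 (q = ((-35 - 2*⅐)/(12 + ⅐))*1 = ((-35 - 2/7)/(85/7))*1 = ((7/85)*(-247/7))*1 = -247/85*1 = -247/85 ≈ -2.9059)
√(-167 + q) = √(-167 - 247/85) = √(-14442/85) = I*√1227570/85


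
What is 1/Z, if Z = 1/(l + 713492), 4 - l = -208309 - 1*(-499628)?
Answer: 422177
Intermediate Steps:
l = -291315 (l = 4 - (-208309 - 1*(-499628)) = 4 - (-208309 + 499628) = 4 - 1*291319 = 4 - 291319 = -291315)
Z = 1/422177 (Z = 1/(-291315 + 713492) = 1/422177 ≈ 2.3687e-6)
1/Z = 1/(1/422177) = 422177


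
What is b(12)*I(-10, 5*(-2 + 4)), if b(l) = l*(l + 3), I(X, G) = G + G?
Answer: 3600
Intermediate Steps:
I(X, G) = 2*G
b(l) = l*(3 + l)
b(12)*I(-10, 5*(-2 + 4)) = (12*(3 + 12))*(2*(5*(-2 + 4))) = (12*15)*(2*(5*2)) = 180*(2*10) = 180*20 = 3600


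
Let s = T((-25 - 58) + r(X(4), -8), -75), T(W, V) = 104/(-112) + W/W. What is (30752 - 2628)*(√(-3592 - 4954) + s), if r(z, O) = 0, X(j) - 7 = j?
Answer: 14062/7 + 28124*I*√8546 ≈ 2008.9 + 2.5999e+6*I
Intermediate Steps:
X(j) = 7 + j
T(W, V) = 1/14 (T(W, V) = 104*(-1/112) + 1 = -13/14 + 1 = 1/14)
s = 1/14 ≈ 0.071429
(30752 - 2628)*(√(-3592 - 4954) + s) = (30752 - 2628)*(√(-3592 - 4954) + 1/14) = 28124*(√(-8546) + 1/14) = 28124*(I*√8546 + 1/14) = 28124*(1/14 + I*√8546) = 14062/7 + 28124*I*√8546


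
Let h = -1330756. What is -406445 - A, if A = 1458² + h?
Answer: -1201453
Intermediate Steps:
A = 795008 (A = 1458² - 1330756 = 2125764 - 1330756 = 795008)
-406445 - A = -406445 - 1*795008 = -406445 - 795008 = -1201453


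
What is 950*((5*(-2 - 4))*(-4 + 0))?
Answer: 114000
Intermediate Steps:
950*((5*(-2 - 4))*(-4 + 0)) = 950*((5*(-6))*(-4)) = 950*(-30*(-4)) = 950*120 = 114000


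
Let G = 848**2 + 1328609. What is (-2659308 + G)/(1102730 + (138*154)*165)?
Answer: -122319/921862 ≈ -0.13269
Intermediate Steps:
G = 2047713 (G = 719104 + 1328609 = 2047713)
(-2659308 + G)/(1102730 + (138*154)*165) = (-2659308 + 2047713)/(1102730 + (138*154)*165) = -611595/(1102730 + 21252*165) = -611595/(1102730 + 3506580) = -611595/4609310 = -611595*1/4609310 = -122319/921862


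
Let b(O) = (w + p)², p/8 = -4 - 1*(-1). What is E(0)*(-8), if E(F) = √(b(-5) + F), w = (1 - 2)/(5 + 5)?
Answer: -964/5 ≈ -192.80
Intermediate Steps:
p = -24 (p = 8*(-4 - 1*(-1)) = 8*(-4 + 1) = 8*(-3) = -24)
w = -⅒ (w = -1/10 = -1*⅒ = -⅒ ≈ -0.10000)
b(O) = 58081/100 (b(O) = (-⅒ - 24)² = (-241/10)² = 58081/100)
E(F) = √(58081/100 + F)
E(0)*(-8) = (√(58081 + 100*0)/10)*(-8) = (√(58081 + 0)/10)*(-8) = (√58081/10)*(-8) = ((⅒)*241)*(-8) = (241/10)*(-8) = -964/5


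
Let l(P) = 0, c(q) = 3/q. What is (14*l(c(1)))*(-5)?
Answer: 0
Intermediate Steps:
(14*l(c(1)))*(-5) = (14*0)*(-5) = 0*(-5) = 0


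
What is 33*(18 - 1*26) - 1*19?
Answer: -283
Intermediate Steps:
33*(18 - 1*26) - 1*19 = 33*(18 - 26) - 19 = 33*(-8) - 19 = -264 - 19 = -283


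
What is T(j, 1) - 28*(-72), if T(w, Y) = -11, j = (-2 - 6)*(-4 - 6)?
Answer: 2005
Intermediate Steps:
j = 80 (j = -8*(-10) = 80)
T(j, 1) - 28*(-72) = -11 - 28*(-72) = -11 + 2016 = 2005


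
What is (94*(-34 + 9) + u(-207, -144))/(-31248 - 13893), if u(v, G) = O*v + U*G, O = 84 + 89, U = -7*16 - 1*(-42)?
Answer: 28081/45141 ≈ 0.62207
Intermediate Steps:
U = -70 (U = -112 + 42 = -70)
O = 173
u(v, G) = -70*G + 173*v (u(v, G) = 173*v - 70*G = -70*G + 173*v)
(94*(-34 + 9) + u(-207, -144))/(-31248 - 13893) = (94*(-34 + 9) + (-70*(-144) + 173*(-207)))/(-31248 - 13893) = (94*(-25) + (10080 - 35811))/(-45141) = (-2350 - 25731)*(-1/45141) = -28081*(-1/45141) = 28081/45141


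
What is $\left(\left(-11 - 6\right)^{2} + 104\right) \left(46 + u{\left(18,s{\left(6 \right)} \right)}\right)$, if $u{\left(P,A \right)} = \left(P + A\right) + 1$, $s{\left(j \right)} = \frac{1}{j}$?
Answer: $\frac{51221}{2} \approx 25611.0$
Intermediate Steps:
$u{\left(P,A \right)} = 1 + A + P$ ($u{\left(P,A \right)} = \left(A + P\right) + 1 = 1 + A + P$)
$\left(\left(-11 - 6\right)^{2} + 104\right) \left(46 + u{\left(18,s{\left(6 \right)} \right)}\right) = \left(\left(-11 - 6\right)^{2} + 104\right) \left(46 + \left(1 + \frac{1}{6} + 18\right)\right) = \left(\left(-17\right)^{2} + 104\right) \left(46 + \left(1 + \frac{1}{6} + 18\right)\right) = \left(289 + 104\right) \left(46 + \frac{115}{6}\right) = 393 \cdot \frac{391}{6} = \frac{51221}{2}$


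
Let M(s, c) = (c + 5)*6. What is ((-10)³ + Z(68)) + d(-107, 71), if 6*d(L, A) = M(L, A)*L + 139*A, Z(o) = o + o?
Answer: -44107/6 ≈ -7351.2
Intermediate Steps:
M(s, c) = 30 + 6*c (M(s, c) = (5 + c)*6 = 30 + 6*c)
Z(o) = 2*o
d(L, A) = 139*A/6 + L*(30 + 6*A)/6 (d(L, A) = ((30 + 6*A)*L + 139*A)/6 = (L*(30 + 6*A) + 139*A)/6 = (139*A + L*(30 + 6*A))/6 = 139*A/6 + L*(30 + 6*A)/6)
((-10)³ + Z(68)) + d(-107, 71) = ((-10)³ + 2*68) + ((139/6)*71 - 107*(5 + 71)) = (-1000 + 136) + (9869/6 - 107*76) = -864 + (9869/6 - 8132) = -864 - 38923/6 = -44107/6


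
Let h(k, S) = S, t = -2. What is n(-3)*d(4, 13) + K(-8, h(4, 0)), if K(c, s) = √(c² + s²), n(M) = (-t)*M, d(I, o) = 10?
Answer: -52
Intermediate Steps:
n(M) = 2*M (n(M) = (-1*(-2))*M = 2*M)
n(-3)*d(4, 13) + K(-8, h(4, 0)) = (2*(-3))*10 + √((-8)² + 0²) = -6*10 + √(64 + 0) = -60 + √64 = -60 + 8 = -52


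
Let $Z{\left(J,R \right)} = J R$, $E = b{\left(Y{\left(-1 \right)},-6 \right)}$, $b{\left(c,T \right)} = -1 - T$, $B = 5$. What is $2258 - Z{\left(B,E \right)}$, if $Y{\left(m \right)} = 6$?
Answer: $2233$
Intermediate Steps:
$E = 5$ ($E = -1 - -6 = -1 + 6 = 5$)
$2258 - Z{\left(B,E \right)} = 2258 - 5 \cdot 5 = 2258 - 25 = 2233$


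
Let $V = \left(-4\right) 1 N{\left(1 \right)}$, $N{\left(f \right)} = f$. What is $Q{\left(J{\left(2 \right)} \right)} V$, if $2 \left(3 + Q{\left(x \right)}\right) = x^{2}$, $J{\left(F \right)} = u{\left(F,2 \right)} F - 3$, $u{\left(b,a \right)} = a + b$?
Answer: $-38$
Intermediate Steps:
$J{\left(F \right)} = -3 + F \left(2 + F\right)$ ($J{\left(F \right)} = \left(2 + F\right) F - 3 = F \left(2 + F\right) - 3 = -3 + F \left(2 + F\right)$)
$Q{\left(x \right)} = -3 + \frac{x^{2}}{2}$
$V = -4$ ($V = \left(-4\right) 1 \cdot 1 = \left(-4\right) 1 = -4$)
$Q{\left(J{\left(2 \right)} \right)} V = \left(-3 + \frac{\left(-3 + 2 \left(2 + 2\right)\right)^{2}}{2}\right) \left(-4\right) = \left(-3 + \frac{\left(-3 + 2 \cdot 4\right)^{2}}{2}\right) \left(-4\right) = \left(-3 + \frac{\left(-3 + 8\right)^{2}}{2}\right) \left(-4\right) = \left(-3 + \frac{5^{2}}{2}\right) \left(-4\right) = \left(-3 + \frac{1}{2} \cdot 25\right) \left(-4\right) = \left(-3 + \frac{25}{2}\right) \left(-4\right) = \frac{19}{2} \left(-4\right) = -38$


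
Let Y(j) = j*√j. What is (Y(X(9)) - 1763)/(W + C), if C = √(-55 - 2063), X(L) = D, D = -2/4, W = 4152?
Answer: (-√2 + 7052*I)/(4*(√2118 - 4152*I)) ≈ -0.42456 + 0.0046208*I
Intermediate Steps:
D = -½ (D = -2*¼ = -½ ≈ -0.50000)
X(L) = -½
Y(j) = j^(3/2)
C = I*√2118 (C = √(-2118) = I*√2118 ≈ 46.022*I)
(Y(X(9)) - 1763)/(W + C) = ((-½)^(3/2) - 1763)/(4152 + I*√2118) = (-I*√2/4 - 1763)/(4152 + I*√2118) = (-1763 - I*√2/4)/(4152 + I*√2118)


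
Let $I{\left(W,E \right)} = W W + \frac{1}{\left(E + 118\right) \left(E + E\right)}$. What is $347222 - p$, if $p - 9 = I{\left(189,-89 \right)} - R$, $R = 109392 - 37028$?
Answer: $\frac{1981464673}{5162} \approx 3.8386 \cdot 10^{5}$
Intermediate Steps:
$I{\left(W,E \right)} = W^{2} + \frac{1}{2 E \left(118 + E\right)}$ ($I{\left(W,E \right)} = W^{2} + \frac{1}{\left(118 + E\right) 2 E} = W^{2} + \frac{1}{2 E \left(118 + E\right)}$)
$R = 72364$
$p = - \frac{189104709}{5162}$ ($p = 9 - \left(72364 - \frac{\frac{1}{2} + \left(-89\right)^{2} \cdot 189^{2} + 118 \left(-89\right) 189^{2}}{\left(-89\right) \left(118 - 89\right)}\right) = 9 - \left(72364 + \frac{\frac{1}{2} + 7921 \cdot 35721 + 118 \left(-89\right) 35721}{89 \cdot 29}\right) = 9 - \left(72364 + \frac{\frac{1}{2} + 282946041 - 375141942}{2581}\right) = 9 - \left(72364 + \frac{1}{2581} \left(- \frac{184391801}{2}\right)\right) = 9 + \left(\frac{184391801}{5162} - 72364\right) = 9 - \frac{189151167}{5162} = - \frac{189104709}{5162} \approx -36634.0$)
$347222 - p = 347222 - - \frac{189104709}{5162} = 347222 + \frac{189104709}{5162} = \frac{1981464673}{5162}$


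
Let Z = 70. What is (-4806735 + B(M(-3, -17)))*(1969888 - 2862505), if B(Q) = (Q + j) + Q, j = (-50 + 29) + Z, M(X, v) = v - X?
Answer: 4290554630538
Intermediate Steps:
j = 49 (j = (-50 + 29) + 70 = -21 + 70 = 49)
B(Q) = 49 + 2*Q (B(Q) = (Q + 49) + Q = (49 + Q) + Q = 49 + 2*Q)
(-4806735 + B(M(-3, -17)))*(1969888 - 2862505) = (-4806735 + (49 + 2*(-17 - 1*(-3))))*(1969888 - 2862505) = (-4806735 + (49 + 2*(-17 + 3)))*(-892617) = (-4806735 + (49 + 2*(-14)))*(-892617) = (-4806735 + (49 - 28))*(-892617) = (-4806735 + 21)*(-892617) = -4806714*(-892617) = 4290554630538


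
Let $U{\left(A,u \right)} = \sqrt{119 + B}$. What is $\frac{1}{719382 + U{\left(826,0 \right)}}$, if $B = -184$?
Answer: $\frac{719382}{517510461989} - \frac{i \sqrt{65}}{517510461989} \approx 1.3901 \cdot 10^{-6} - 1.5579 \cdot 10^{-11} i$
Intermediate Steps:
$U{\left(A,u \right)} = i \sqrt{65}$ ($U{\left(A,u \right)} = \sqrt{119 - 184} = \sqrt{-65} = i \sqrt{65}$)
$\frac{1}{719382 + U{\left(826,0 \right)}} = \frac{1}{719382 + i \sqrt{65}}$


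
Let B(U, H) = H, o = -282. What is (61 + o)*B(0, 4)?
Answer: -884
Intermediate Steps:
(61 + o)*B(0, 4) = (61 - 282)*4 = -221*4 = -884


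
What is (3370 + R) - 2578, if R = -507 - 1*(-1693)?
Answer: 1978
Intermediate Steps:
R = 1186 (R = -507 + 1693 = 1186)
(3370 + R) - 2578 = (3370 + 1186) - 2578 = 4556 - 2578 = 1978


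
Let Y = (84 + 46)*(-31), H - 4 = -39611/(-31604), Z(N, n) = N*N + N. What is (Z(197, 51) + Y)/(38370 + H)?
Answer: 1105381504/1212811507 ≈ 0.91142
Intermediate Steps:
Z(N, n) = N + N**2 (Z(N, n) = N**2 + N = N + N**2)
H = 166027/31604 (H = 4 - 39611/(-31604) = 4 - 39611*(-1/31604) = 4 + 39611/31604 = 166027/31604 ≈ 5.2534)
Y = -4030 (Y = 130*(-31) = -4030)
(Z(197, 51) + Y)/(38370 + H) = (197*(1 + 197) - 4030)/(38370 + 166027/31604) = (197*198 - 4030)/(1212811507/31604) = (39006 - 4030)*(31604/1212811507) = 34976*(31604/1212811507) = 1105381504/1212811507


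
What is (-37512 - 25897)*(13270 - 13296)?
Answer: 1648634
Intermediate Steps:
(-37512 - 25897)*(13270 - 13296) = -63409*(-26) = 1648634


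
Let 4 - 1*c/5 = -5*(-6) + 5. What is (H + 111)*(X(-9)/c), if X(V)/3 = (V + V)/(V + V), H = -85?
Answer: -78/155 ≈ -0.50323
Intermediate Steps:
c = -155 (c = 20 - 5*(-5*(-6) + 5) = 20 - 5*(30 + 5) = 20 - 5*35 = 20 - 175 = -155)
X(V) = 3 (X(V) = 3*((V + V)/(V + V)) = 3*((2*V)/((2*V))) = 3*((2*V)*(1/(2*V))) = 3*1 = 3)
(H + 111)*(X(-9)/c) = (-85 + 111)*(3/(-155)) = 26*(3*(-1/155)) = 26*(-3/155) = -78/155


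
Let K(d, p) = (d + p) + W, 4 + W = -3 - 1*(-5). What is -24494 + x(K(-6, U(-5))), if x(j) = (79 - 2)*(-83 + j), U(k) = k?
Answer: -31886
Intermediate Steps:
W = -2 (W = -4 + (-3 - 1*(-5)) = -4 + (-3 + 5) = -4 + 2 = -2)
K(d, p) = -2 + d + p (K(d, p) = (d + p) - 2 = -2 + d + p)
x(j) = -6391 + 77*j (x(j) = 77*(-83 + j) = -6391 + 77*j)
-24494 + x(K(-6, U(-5))) = -24494 + (-6391 + 77*(-2 - 6 - 5)) = -24494 + (-6391 + 77*(-13)) = -24494 + (-6391 - 1001) = -24494 - 7392 = -31886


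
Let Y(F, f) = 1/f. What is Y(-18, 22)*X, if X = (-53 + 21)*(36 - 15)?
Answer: -336/11 ≈ -30.545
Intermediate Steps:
X = -672 (X = -32*21 = -672)
Y(-18, 22)*X = -672/22 = (1/22)*(-672) = -336/11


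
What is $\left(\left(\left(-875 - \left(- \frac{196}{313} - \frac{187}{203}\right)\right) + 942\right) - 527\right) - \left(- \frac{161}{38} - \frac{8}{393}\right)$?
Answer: $- \frac{430982141011}{948891426} \approx -454.2$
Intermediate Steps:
$\left(\left(\left(-875 - \left(- \frac{196}{313} - \frac{187}{203}\right)\right) + 942\right) - 527\right) - \left(- \frac{161}{38} - \frac{8}{393}\right) = \left(\left(\left(-875 - - \frac{98319}{63539}\right) + 942\right) - 527\right) - - \frac{63577}{14934} = \left(\left(\left(-875 + \left(\frac{196}{313} + \frac{187}{203}\right)\right) + 942\right) - 527\right) + \left(\frac{8}{393} + \frac{161}{38}\right) = \left(\left(\left(-875 + \frac{98319}{63539}\right) + 942\right) - 527\right) + \frac{63577}{14934} = \left(\left(- \frac{55498306}{63539} + 942\right) - 527\right) + \frac{63577}{14934} = \left(\frac{4355432}{63539} - 527\right) + \frac{63577}{14934} = - \frac{29129621}{63539} + \frac{63577}{14934} = - \frac{430982141011}{948891426}$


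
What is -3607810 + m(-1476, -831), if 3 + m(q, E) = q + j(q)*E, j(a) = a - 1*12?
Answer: -2372761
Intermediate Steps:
j(a) = -12 + a (j(a) = a - 12 = -12 + a)
m(q, E) = -3 + q + E*(-12 + q) (m(q, E) = -3 + (q + (-12 + q)*E) = -3 + (q + E*(-12 + q)) = -3 + q + E*(-12 + q))
-3607810 + m(-1476, -831) = -3607810 + (-3 - 1476 - 831*(-12 - 1476)) = -3607810 + (-3 - 1476 - 831*(-1488)) = -3607810 + (-3 - 1476 + 1236528) = -3607810 + 1235049 = -2372761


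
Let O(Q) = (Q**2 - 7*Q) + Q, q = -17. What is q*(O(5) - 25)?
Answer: 510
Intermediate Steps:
O(Q) = Q**2 - 6*Q
q*(O(5) - 25) = -17*(5*(-6 + 5) - 25) = -17*(5*(-1) - 25) = -17*(-5 - 25) = -17*(-30) = 510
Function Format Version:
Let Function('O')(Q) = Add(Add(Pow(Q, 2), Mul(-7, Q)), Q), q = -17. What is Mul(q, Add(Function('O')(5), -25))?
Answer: 510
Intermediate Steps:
Function('O')(Q) = Add(Pow(Q, 2), Mul(-6, Q))
Mul(q, Add(Function('O')(5), -25)) = Mul(-17, Add(Mul(5, Add(-6, 5)), -25)) = Mul(-17, Add(Mul(5, -1), -25)) = Mul(-17, Add(-5, -25)) = Mul(-17, -30) = 510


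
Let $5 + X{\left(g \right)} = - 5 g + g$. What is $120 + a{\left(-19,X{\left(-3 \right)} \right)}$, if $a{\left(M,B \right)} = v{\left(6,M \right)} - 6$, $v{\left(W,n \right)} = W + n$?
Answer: $101$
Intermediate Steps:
$X{\left(g \right)} = -5 - 4 g$ ($X{\left(g \right)} = -5 + \left(- 5 g + g\right) = -5 - 4 g$)
$a{\left(M,B \right)} = M$ ($a{\left(M,B \right)} = \left(6 + M\right) - 6 = M$)
$120 + a{\left(-19,X{\left(-3 \right)} \right)} = 120 - 19 = 101$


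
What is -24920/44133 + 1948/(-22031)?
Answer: -634983604/972294123 ≈ -0.65308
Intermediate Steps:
-24920/44133 + 1948/(-22031) = -24920*1/44133 + 1948*(-1/22031) = -24920/44133 - 1948/22031 = -634983604/972294123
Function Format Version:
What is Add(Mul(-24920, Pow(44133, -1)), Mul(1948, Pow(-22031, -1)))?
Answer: Rational(-634983604, 972294123) ≈ -0.65308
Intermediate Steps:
Add(Mul(-24920, Pow(44133, -1)), Mul(1948, Pow(-22031, -1))) = Add(Mul(-24920, Rational(1, 44133)), Mul(1948, Rational(-1, 22031))) = Add(Rational(-24920, 44133), Rational(-1948, 22031)) = Rational(-634983604, 972294123)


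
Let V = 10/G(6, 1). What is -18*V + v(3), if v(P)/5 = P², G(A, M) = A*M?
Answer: 15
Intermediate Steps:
V = 5/3 (V = 10/((6*1)) = 10/6 = 10*(⅙) = 5/3 ≈ 1.6667)
v(P) = 5*P²
-18*V + v(3) = -18*5/3 + 5*3² = -30 + 5*9 = -30 + 45 = 15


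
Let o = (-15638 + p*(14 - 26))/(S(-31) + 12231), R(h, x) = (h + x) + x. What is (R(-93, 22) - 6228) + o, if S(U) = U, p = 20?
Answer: -38297639/6100 ≈ -6278.3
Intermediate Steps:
R(h, x) = h + 2*x
o = -7939/6100 (o = (-15638 + 20*(14 - 26))/(-31 + 12231) = (-15638 + 20*(-12))/12200 = (-15638 - 240)*(1/12200) = -15878*1/12200 = -7939/6100 ≈ -1.3015)
(R(-93, 22) - 6228) + o = ((-93 + 2*22) - 6228) - 7939/6100 = ((-93 + 44) - 6228) - 7939/6100 = (-49 - 6228) - 7939/6100 = -6277 - 7939/6100 = -38297639/6100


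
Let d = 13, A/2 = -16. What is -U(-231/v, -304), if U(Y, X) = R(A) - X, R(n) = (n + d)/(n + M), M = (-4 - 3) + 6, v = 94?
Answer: -10051/33 ≈ -304.58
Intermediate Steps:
A = -32 (A = 2*(-16) = -32)
M = -1 (M = -7 + 6 = -1)
R(n) = (13 + n)/(-1 + n) (R(n) = (n + 13)/(n - 1) = (13 + n)/(-1 + n))
U(Y, X) = 19/33 - X (U(Y, X) = (13 - 32)/(-1 - 32) - X = -19/(-33) - X = -1/33*(-19) - X = 19/33 - X)
-U(-231/v, -304) = -(19/33 - 1*(-304)) = -(19/33 + 304) = -1*10051/33 = -10051/33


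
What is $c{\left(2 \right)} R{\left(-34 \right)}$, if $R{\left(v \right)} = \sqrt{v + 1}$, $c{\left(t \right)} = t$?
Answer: $2 i \sqrt{33} \approx 11.489 i$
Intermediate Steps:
$R{\left(v \right)} = \sqrt{1 + v}$
$c{\left(2 \right)} R{\left(-34 \right)} = 2 \sqrt{1 - 34} = 2 \sqrt{-33} = 2 i \sqrt{33}$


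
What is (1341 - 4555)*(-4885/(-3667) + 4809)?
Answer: -56693314432/3667 ≈ -1.5460e+7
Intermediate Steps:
(1341 - 4555)*(-4885/(-3667) + 4809) = -3214*(-4885*(-1/3667) + 4809) = -3214*(4885/3667 + 4809) = -3214*17639488/3667 = -56693314432/3667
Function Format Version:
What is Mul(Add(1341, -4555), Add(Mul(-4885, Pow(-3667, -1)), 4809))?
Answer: Rational(-56693314432, 3667) ≈ -1.5460e+7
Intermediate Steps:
Mul(Add(1341, -4555), Add(Mul(-4885, Pow(-3667, -1)), 4809)) = Mul(-3214, Add(Mul(-4885, Rational(-1, 3667)), 4809)) = Mul(-3214, Add(Rational(4885, 3667), 4809)) = Mul(-3214, Rational(17639488, 3667)) = Rational(-56693314432, 3667)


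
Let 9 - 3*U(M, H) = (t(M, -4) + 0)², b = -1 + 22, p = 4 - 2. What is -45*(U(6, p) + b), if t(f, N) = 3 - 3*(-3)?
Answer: 1080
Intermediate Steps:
t(f, N) = 12 (t(f, N) = 3 + 9 = 12)
p = 2
b = 21
U(M, H) = -45 (U(M, H) = 3 - (12 + 0)²/3 = 3 - ⅓*12² = 3 - ⅓*144 = 3 - 48 = -45)
-45*(U(6, p) + b) = -45*(-45 + 21) = -45*(-24) = 1080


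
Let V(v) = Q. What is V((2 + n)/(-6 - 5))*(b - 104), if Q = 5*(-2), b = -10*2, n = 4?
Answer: 1240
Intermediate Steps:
b = -20
Q = -10
V(v) = -10
V((2 + n)/(-6 - 5))*(b - 104) = -10*(-20 - 104) = -10*(-124) = 1240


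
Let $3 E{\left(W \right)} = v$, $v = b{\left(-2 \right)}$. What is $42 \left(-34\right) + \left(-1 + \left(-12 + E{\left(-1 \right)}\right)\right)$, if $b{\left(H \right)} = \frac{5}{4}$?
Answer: $- \frac{17287}{12} \approx -1440.6$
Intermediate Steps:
$b{\left(H \right)} = \frac{5}{4}$ ($b{\left(H \right)} = 5 \cdot \frac{1}{4} = \frac{5}{4}$)
$v = \frac{5}{4} \approx 1.25$
$E{\left(W \right)} = \frac{5}{12}$ ($E{\left(W \right)} = \frac{1}{3} \cdot \frac{5}{4} = \frac{5}{12}$)
$42 \left(-34\right) + \left(-1 + \left(-12 + E{\left(-1 \right)}\right)\right) = 42 \left(-34\right) + \left(-1 + \left(-12 + \frac{5}{12}\right)\right) = -1428 - \frac{151}{12} = - \frac{17287}{12}$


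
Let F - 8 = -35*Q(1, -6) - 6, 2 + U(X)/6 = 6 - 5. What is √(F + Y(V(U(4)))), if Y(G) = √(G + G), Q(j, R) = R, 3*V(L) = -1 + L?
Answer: √(1908 + 3*I*√42)/3 ≈ 14.56 + 0.074182*I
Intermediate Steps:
U(X) = -6 (U(X) = -12 + 6*(6 - 5) = -12 + 6*1 = -12 + 6 = -6)
V(L) = -⅓ + L/3 (V(L) = (-1 + L)/3 = -⅓ + L/3)
Y(G) = √2*√G (Y(G) = √(2*G) = √2*√G)
F = 212 (F = 8 + (-35*(-6) - 6) = 8 + (210 - 6) = 8 + 204 = 212)
√(F + Y(V(U(4)))) = √(212 + √2*√(-⅓ + (⅓)*(-6))) = √(212 + √2*√(-⅓ - 2)) = √(212 + √2*√(-7/3)) = √(212 + √2*(I*√21/3)) = √(212 + I*√42/3)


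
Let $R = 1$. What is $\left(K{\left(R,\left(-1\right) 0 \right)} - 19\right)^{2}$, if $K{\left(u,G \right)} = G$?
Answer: $361$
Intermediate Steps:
$\left(K{\left(R,\left(-1\right) 0 \right)} - 19\right)^{2} = \left(\left(-1\right) 0 - 19\right)^{2} = \left(0 - 19\right)^{2} = \left(-19\right)^{2} = 361$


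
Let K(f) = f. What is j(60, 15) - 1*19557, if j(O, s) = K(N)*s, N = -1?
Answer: -19572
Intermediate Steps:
j(O, s) = -s
j(60, 15) - 1*19557 = -1*15 - 1*19557 = -15 - 19557 = -19572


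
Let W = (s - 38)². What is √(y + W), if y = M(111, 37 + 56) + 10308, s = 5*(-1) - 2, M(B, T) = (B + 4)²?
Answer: √25558 ≈ 159.87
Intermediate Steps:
M(B, T) = (4 + B)²
s = -7 (s = -5 - 2 = -7)
W = 2025 (W = (-7 - 38)² = (-45)² = 2025)
y = 23533 (y = (4 + 111)² + 10308 = 115² + 10308 = 13225 + 10308 = 23533)
√(y + W) = √(23533 + 2025) = √25558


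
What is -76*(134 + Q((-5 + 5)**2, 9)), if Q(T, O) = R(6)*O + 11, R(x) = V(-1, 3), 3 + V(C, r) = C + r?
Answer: -10336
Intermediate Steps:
V(C, r) = -3 + C + r (V(C, r) = -3 + (C + r) = -3 + C + r)
R(x) = -1 (R(x) = -3 - 1 + 3 = -1)
Q(T, O) = 11 - O (Q(T, O) = -O + 11 = 11 - O)
-76*(134 + Q((-5 + 5)**2, 9)) = -76*(134 + (11 - 1*9)) = -76*(134 + (11 - 9)) = -76*(134 + 2) = -76*136 = -10336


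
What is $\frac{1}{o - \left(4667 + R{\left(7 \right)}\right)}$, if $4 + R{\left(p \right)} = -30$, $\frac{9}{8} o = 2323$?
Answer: $- \frac{9}{23113} \approx -0.00038939$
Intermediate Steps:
$o = \frac{18584}{9}$ ($o = \frac{8}{9} \cdot 2323 = \frac{18584}{9} \approx 2064.9$)
$R{\left(p \right)} = -34$ ($R{\left(p \right)} = -4 - 30 = -34$)
$\frac{1}{o - \left(4667 + R{\left(7 \right)}\right)} = \frac{1}{\frac{18584}{9} - 4633} = \frac{1}{- \frac{23113}{9}} = - \frac{9}{23113}$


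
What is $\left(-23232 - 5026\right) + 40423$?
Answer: $12165$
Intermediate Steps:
$\left(-23232 - 5026\right) + 40423 = -28258 + 40423 = 12165$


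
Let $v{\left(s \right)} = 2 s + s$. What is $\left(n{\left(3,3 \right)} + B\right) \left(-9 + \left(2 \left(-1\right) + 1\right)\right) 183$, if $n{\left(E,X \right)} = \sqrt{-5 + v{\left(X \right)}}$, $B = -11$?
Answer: $16470$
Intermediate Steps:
$v{\left(s \right)} = 3 s$
$n{\left(E,X \right)} = \sqrt{-5 + 3 X}$
$\left(n{\left(3,3 \right)} + B\right) \left(-9 + \left(2 \left(-1\right) + 1\right)\right) 183 = \left(\sqrt{-5 + 3 \cdot 3} - 11\right) \left(-9 + \left(2 \left(-1\right) + 1\right)\right) 183 = \left(\sqrt{-5 + 9} - 11\right) \left(-9 + \left(-2 + 1\right)\right) 183 = \left(\sqrt{4} - 11\right) \left(-9 - 1\right) 183 = \left(2 - 11\right) \left(-10\right) 183 = \left(-9\right) \left(-10\right) 183 = 90 \cdot 183 = 16470$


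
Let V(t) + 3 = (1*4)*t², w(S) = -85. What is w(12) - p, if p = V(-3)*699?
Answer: -23152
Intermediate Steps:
V(t) = -3 + 4*t² (V(t) = -3 + (1*4)*t² = -3 + 4*t²)
p = 23067 (p = (-3 + 4*(-3)²)*699 = (-3 + 4*9)*699 = (-3 + 36)*699 = 33*699 = 23067)
w(12) - p = -85 - 1*23067 = -85 - 23067 = -23152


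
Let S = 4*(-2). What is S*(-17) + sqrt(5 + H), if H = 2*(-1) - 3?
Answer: 136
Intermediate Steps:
H = -5 (H = -2 - 3 = -5)
S = -8
S*(-17) + sqrt(5 + H) = -8*(-17) + sqrt(5 - 5) = 136 + sqrt(0) = 136 + 0 = 136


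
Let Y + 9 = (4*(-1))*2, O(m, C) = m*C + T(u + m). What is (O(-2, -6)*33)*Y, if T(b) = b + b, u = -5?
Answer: 1122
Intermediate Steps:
T(b) = 2*b
O(m, C) = -10 + 2*m + C*m (O(m, C) = m*C + 2*(-5 + m) = C*m + (-10 + 2*m) = -10 + 2*m + C*m)
Y = -17 (Y = -9 + (4*(-1))*2 = -9 - 4*2 = -9 - 8 = -17)
(O(-2, -6)*33)*Y = ((-10 + 2*(-2) - 6*(-2))*33)*(-17) = ((-10 - 4 + 12)*33)*(-17) = -2*33*(-17) = -66*(-17) = 1122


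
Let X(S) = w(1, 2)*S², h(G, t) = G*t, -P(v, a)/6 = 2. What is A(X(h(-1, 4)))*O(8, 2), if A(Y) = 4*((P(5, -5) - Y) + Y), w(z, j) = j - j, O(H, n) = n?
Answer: -96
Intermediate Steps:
w(z, j) = 0
P(v, a) = -12 (P(v, a) = -6*2 = -12)
X(S) = 0 (X(S) = 0*S² = 0)
A(Y) = -48 (A(Y) = 4*((-12 - Y) + Y) = 4*(-12) = -48)
A(X(h(-1, 4)))*O(8, 2) = -48*2 = -96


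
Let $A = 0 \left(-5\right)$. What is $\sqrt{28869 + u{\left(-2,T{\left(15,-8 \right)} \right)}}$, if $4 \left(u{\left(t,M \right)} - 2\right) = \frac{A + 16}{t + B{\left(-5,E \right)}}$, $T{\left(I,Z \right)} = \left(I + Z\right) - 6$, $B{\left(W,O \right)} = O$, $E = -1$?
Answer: $\frac{\sqrt{259827}}{3} \approx 169.91$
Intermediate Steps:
$A = 0$
$T{\left(I,Z \right)} = -6 + I + Z$
$u{\left(t,M \right)} = 2 + \frac{4}{-1 + t}$ ($u{\left(t,M \right)} = 2 + \frac{\left(0 + 16\right) \frac{1}{t - 1}}{4} = 2 + \frac{16 \frac{1}{-1 + t}}{4} = 2 + \frac{4}{-1 + t}$)
$\sqrt{28869 + u{\left(-2,T{\left(15,-8 \right)} \right)}} = \sqrt{28869 + \frac{2 \left(1 - 2\right)}{-1 - 2}} = \sqrt{28869 + 2 \frac{1}{-3} \left(-1\right)} = \sqrt{28869 + 2 \left(- \frac{1}{3}\right) \left(-1\right)} = \sqrt{28869 + \frac{2}{3}} = \sqrt{\frac{86609}{3}} = \frac{\sqrt{259827}}{3}$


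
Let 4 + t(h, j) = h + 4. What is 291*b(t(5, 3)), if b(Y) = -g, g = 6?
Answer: -1746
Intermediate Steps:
t(h, j) = h (t(h, j) = -4 + (h + 4) = -4 + (4 + h) = h)
b(Y) = -6 (b(Y) = -1*6 = -6)
291*b(t(5, 3)) = 291*(-6) = -1746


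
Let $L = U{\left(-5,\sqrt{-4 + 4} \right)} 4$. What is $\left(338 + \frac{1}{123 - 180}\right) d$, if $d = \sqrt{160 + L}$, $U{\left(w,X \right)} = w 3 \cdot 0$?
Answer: $\frac{77060 \sqrt{10}}{57} \approx 4275.2$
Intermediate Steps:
$U{\left(w,X \right)} = 0$ ($U{\left(w,X \right)} = 3 w 0 = 0$)
$L = 0$ ($L = 0 \cdot 4 = 0$)
$d = 4 \sqrt{10}$ ($d = \sqrt{160 + 0} = \sqrt{160} = 4 \sqrt{10} \approx 12.649$)
$\left(338 + \frac{1}{123 - 180}\right) d = \left(338 + \frac{1}{123 - 180}\right) 4 \sqrt{10} = \left(338 + \frac{1}{-57}\right) 4 \sqrt{10} = \left(338 - \frac{1}{57}\right) 4 \sqrt{10} = \frac{19265 \cdot 4 \sqrt{10}}{57} = \frac{77060 \sqrt{10}}{57}$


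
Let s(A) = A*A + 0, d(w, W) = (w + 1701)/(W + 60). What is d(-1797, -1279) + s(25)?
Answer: 761971/1219 ≈ 625.08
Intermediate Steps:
d(w, W) = (1701 + w)/(60 + W)
s(A) = A² (s(A) = A² + 0 = A²)
d(-1797, -1279) + s(25) = (1701 - 1797)/(60 - 1279) + 25² = -96/(-1219) + 625 = -1/1219*(-96) + 625 = 96/1219 + 625 = 761971/1219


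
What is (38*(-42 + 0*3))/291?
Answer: -532/97 ≈ -5.4845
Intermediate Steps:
(38*(-42 + 0*3))/291 = (38*(-42 + 0))*(1/291) = (38*(-42))*(1/291) = -1596*1/291 = -532/97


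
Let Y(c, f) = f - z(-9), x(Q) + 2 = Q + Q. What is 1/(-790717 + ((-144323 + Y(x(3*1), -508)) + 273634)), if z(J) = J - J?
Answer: -1/661914 ≈ -1.5108e-6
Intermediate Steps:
z(J) = 0
x(Q) = -2 + 2*Q (x(Q) = -2 + (Q + Q) = -2 + 2*Q)
Y(c, f) = f (Y(c, f) = f - 1*0 = f + 0 = f)
1/(-790717 + ((-144323 + Y(x(3*1), -508)) + 273634)) = 1/(-790717 + ((-144323 - 508) + 273634)) = 1/(-790717 + (-144831 + 273634)) = 1/(-790717 + 128803) = 1/(-661914) = -1/661914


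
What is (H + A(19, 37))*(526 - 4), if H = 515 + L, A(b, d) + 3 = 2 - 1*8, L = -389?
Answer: 61074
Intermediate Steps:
A(b, d) = -9 (A(b, d) = -3 + (2 - 1*8) = -3 + (2 - 8) = -3 - 6 = -9)
H = 126 (H = 515 - 389 = 126)
(H + A(19, 37))*(526 - 4) = (126 - 9)*(526 - 4) = 117*522 = 61074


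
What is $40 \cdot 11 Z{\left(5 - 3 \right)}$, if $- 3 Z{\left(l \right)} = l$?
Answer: $- \frac{880}{3} \approx -293.33$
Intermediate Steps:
$Z{\left(l \right)} = - \frac{l}{3}$
$40 \cdot 11 Z{\left(5 - 3 \right)} = 40 \cdot 11 \left(- \frac{5 - 3}{3}\right) = 440 \left(\left(- \frac{1}{3}\right) 2\right) = 440 \left(- \frac{2}{3}\right) = - \frac{880}{3}$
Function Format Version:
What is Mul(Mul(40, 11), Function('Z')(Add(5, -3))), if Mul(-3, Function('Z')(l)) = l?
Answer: Rational(-880, 3) ≈ -293.33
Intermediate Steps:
Function('Z')(l) = Mul(Rational(-1, 3), l)
Mul(Mul(40, 11), Function('Z')(Add(5, -3))) = Mul(Mul(40, 11), Mul(Rational(-1, 3), Add(5, -3))) = Mul(440, Mul(Rational(-1, 3), 2)) = Mul(440, Rational(-2, 3)) = Rational(-880, 3)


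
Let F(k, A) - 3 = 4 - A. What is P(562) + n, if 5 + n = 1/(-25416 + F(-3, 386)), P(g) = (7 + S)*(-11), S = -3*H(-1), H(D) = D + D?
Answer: -3817661/25795 ≈ -148.00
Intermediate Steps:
H(D) = 2*D
S = 6 (S = -6*(-1) = -3*(-2) = 6)
P(g) = -143 (P(g) = (7 + 6)*(-11) = 13*(-11) = -143)
F(k, A) = 7 - A (F(k, A) = 3 + (4 - A) = 7 - A)
n = -128976/25795 (n = -5 + 1/(-25416 + (7 - 1*386)) = -5 + 1/(-25416 + (7 - 386)) = -5 + 1/(-25416 - 379) = -5 + 1/(-25795) = -5 - 1/25795 = -128976/25795 ≈ -5.0000)
P(562) + n = -143 - 128976/25795 = -3817661/25795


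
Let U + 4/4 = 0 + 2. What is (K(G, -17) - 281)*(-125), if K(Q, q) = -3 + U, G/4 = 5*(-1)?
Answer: 35375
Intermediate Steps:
G = -20 (G = 4*(5*(-1)) = 4*(-5) = -20)
U = 1 (U = -1 + (0 + 2) = -1 + 2 = 1)
K(Q, q) = -2 (K(Q, q) = -3 + 1 = -2)
(K(G, -17) - 281)*(-125) = (-2 - 281)*(-125) = -283*(-125) = 35375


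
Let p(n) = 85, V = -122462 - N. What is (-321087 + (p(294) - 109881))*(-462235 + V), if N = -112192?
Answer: 203594371915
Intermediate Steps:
V = -10270 (V = -122462 - 1*(-112192) = -122462 + 112192 = -10270)
(-321087 + (p(294) - 109881))*(-462235 + V) = (-321087 + (85 - 109881))*(-462235 - 10270) = (-321087 - 109796)*(-472505) = -430883*(-472505) = 203594371915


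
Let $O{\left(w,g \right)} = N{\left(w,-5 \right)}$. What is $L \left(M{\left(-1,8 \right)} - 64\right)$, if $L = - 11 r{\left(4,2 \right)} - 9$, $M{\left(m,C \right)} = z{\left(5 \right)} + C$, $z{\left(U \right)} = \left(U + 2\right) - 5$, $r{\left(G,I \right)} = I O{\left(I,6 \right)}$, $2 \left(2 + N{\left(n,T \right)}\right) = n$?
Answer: $-702$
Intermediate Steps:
$N{\left(n,T \right)} = -2 + \frac{n}{2}$
$O{\left(w,g \right)} = -2 + \frac{w}{2}$
$r{\left(G,I \right)} = I \left(-2 + \frac{I}{2}\right)$
$z{\left(U \right)} = -3 + U$ ($z{\left(U \right)} = \left(2 + U\right) - 5 = -3 + U$)
$M{\left(m,C \right)} = 2 + C$ ($M{\left(m,C \right)} = \left(-3 + 5\right) + C = 2 + C$)
$L = 13$ ($L = - 11 \cdot \frac{1}{2} \cdot 2 \left(-4 + 2\right) - 9 = - 11 \cdot \frac{1}{2} \cdot 2 \left(-2\right) - 9 = \left(-11\right) \left(-2\right) - 9 = 22 - 9 = 13$)
$L \left(M{\left(-1,8 \right)} - 64\right) = 13 \left(\left(2 + 8\right) - 64\right) = 13 \left(10 - 64\right) = 13 \left(-54\right) = -702$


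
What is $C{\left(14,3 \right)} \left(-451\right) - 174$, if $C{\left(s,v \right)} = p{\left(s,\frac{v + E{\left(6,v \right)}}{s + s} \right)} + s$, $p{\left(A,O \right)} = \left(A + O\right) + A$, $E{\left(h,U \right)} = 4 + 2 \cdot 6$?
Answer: $- \frac{543817}{28} \approx -19422.0$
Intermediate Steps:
$E{\left(h,U \right)} = 16$ ($E{\left(h,U \right)} = 4 + 12 = 16$)
$p{\left(A,O \right)} = O + 2 A$
$C{\left(s,v \right)} = 3 s + \frac{16 + v}{2 s}$ ($C{\left(s,v \right)} = \left(\frac{v + 16}{s + s} + 2 s\right) + s = \left(\frac{16 + v}{2 s} + 2 s\right) + s = \left(2 s + \frac{16 + v}{2 s}\right) + s = 3 s + \frac{16 + v}{2 s}$)
$C{\left(14,3 \right)} \left(-451\right) - 174 = \frac{16 + 3 + 6 \cdot 14^{2}}{2 \cdot 14} \left(-451\right) - 174 = \frac{1}{2} \cdot \frac{1}{14} \left(16 + 3 + 6 \cdot 196\right) \left(-451\right) - 174 = \frac{1}{2} \cdot \frac{1}{14} \left(16 + 3 + 1176\right) \left(-451\right) - 174 = \frac{1}{2} \cdot \frac{1}{14} \cdot 1195 \left(-451\right) - 174 = \frac{1195}{28} \left(-451\right) - 174 = - \frac{538945}{28} - 174 = - \frac{543817}{28}$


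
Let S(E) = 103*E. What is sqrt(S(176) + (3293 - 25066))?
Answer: 27*I*sqrt(5) ≈ 60.374*I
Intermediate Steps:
sqrt(S(176) + (3293 - 25066)) = sqrt(103*176 + (3293 - 25066)) = sqrt(18128 - 21773) = sqrt(-3645) = 27*I*sqrt(5)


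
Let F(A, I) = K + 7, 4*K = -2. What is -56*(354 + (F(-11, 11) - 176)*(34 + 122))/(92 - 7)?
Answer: 1460928/85 ≈ 17187.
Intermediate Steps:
K = -1/2 (K = (1/4)*(-2) = -1/2 ≈ -0.50000)
F(A, I) = 13/2 (F(A, I) = -1/2 + 7 = 13/2)
-56*(354 + (F(-11, 11) - 176)*(34 + 122))/(92 - 7) = -56*(354 + (13/2 - 176)*(34 + 122))/(92 - 7) = -56*(354 - 339/2*156)/85 = -56*(354 - 26442)/85 = -(-1460928)/85 = -56*(-26088/85) = 1460928/85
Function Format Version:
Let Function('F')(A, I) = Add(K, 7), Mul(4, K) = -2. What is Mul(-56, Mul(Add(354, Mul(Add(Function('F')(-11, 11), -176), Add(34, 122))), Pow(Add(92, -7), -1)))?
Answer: Rational(1460928, 85) ≈ 17187.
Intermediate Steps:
K = Rational(-1, 2) (K = Mul(Rational(1, 4), -2) = Rational(-1, 2) ≈ -0.50000)
Function('F')(A, I) = Rational(13, 2) (Function('F')(A, I) = Add(Rational(-1, 2), 7) = Rational(13, 2))
Mul(-56, Mul(Add(354, Mul(Add(Function('F')(-11, 11), -176), Add(34, 122))), Pow(Add(92, -7), -1))) = Mul(-56, Mul(Add(354, Mul(Add(Rational(13, 2), -176), Add(34, 122))), Pow(Add(92, -7), -1))) = Mul(-56, Mul(Add(354, Mul(Rational(-339, 2), 156)), Pow(85, -1))) = Mul(-56, Mul(Add(354, -26442), Rational(1, 85))) = Mul(-56, Mul(-26088, Rational(1, 85))) = Mul(-56, Rational(-26088, 85)) = Rational(1460928, 85)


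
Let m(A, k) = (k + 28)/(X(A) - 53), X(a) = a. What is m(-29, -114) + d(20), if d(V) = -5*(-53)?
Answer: 10908/41 ≈ 266.05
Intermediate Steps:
d(V) = 265
m(A, k) = (28 + k)/(-53 + A) (m(A, k) = (k + 28)/(A - 53) = (28 + k)/(-53 + A))
m(-29, -114) + d(20) = (28 - 114)/(-53 - 29) + 265 = -86/(-82) + 265 = -1/82*(-86) + 265 = 43/41 + 265 = 10908/41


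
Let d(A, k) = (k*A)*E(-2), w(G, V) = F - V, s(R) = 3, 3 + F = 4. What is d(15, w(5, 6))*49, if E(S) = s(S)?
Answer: -11025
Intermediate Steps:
F = 1 (F = -3 + 4 = 1)
w(G, V) = 1 - V
E(S) = 3
d(A, k) = 3*A*k (d(A, k) = (k*A)*3 = (A*k)*3 = 3*A*k)
d(15, w(5, 6))*49 = (3*15*(1 - 1*6))*49 = (3*15*(1 - 6))*49 = (3*15*(-5))*49 = -225*49 = -11025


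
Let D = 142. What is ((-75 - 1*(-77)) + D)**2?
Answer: 20736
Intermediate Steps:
((-75 - 1*(-77)) + D)**2 = ((-75 - 1*(-77)) + 142)**2 = ((-75 + 77) + 142)**2 = (2 + 142)**2 = 144**2 = 20736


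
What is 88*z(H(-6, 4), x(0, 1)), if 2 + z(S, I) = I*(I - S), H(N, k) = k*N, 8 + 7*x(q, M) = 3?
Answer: -80344/49 ≈ -1639.7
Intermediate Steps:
x(q, M) = -5/7 (x(q, M) = -8/7 + (1/7)*3 = -8/7 + 3/7 = -5/7)
H(N, k) = N*k
z(S, I) = -2 + I*(I - S)
88*z(H(-6, 4), x(0, 1)) = 88*(-2 + (-5/7)**2 - 1*(-5/7)*(-6*4)) = 88*(-2 + 25/49 - 1*(-5/7)*(-24)) = 88*(-2 + 25/49 - 120/7) = 88*(-913/49) = -80344/49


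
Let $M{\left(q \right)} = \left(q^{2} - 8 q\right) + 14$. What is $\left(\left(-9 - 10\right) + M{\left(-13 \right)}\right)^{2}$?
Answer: $71824$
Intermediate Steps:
$M{\left(q \right)} = 14 + q^{2} - 8 q$
$\left(\left(-9 - 10\right) + M{\left(-13 \right)}\right)^{2} = \left(\left(-9 - 10\right) + \left(14 + \left(-13\right)^{2} - -104\right)\right)^{2} = \left(\left(-9 - 10\right) + \left(14 + 169 + 104\right)\right)^{2} = \left(-19 + 287\right)^{2} = 268^{2} = 71824$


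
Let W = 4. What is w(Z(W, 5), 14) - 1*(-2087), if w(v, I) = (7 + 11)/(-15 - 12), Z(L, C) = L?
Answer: 6259/3 ≈ 2086.3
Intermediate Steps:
w(v, I) = -⅔ (w(v, I) = 18/(-27) = 18*(-1/27) = -⅔)
w(Z(W, 5), 14) - 1*(-2087) = -⅔ - 1*(-2087) = -⅔ + 2087 = 6259/3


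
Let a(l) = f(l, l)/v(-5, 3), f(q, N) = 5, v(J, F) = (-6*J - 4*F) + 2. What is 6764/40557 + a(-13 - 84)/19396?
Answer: 524818733/3146574288 ≈ 0.16679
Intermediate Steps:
v(J, F) = 2 - 6*J - 4*F
a(l) = ¼ (a(l) = 5/(2 - 6*(-5) - 4*3) = 5/(2 + 30 - 12) = 5/20 = 5*(1/20) = ¼)
6764/40557 + a(-13 - 84)/19396 = 6764/40557 + (¼)/19396 = 6764*(1/40557) + (¼)*(1/19396) = 6764/40557 + 1/77584 = 524818733/3146574288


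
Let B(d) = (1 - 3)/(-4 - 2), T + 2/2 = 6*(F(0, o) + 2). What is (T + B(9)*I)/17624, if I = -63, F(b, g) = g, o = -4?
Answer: -17/8812 ≈ -0.0019292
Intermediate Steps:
T = -13 (T = -1 + 6*(-4 + 2) = -1 + 6*(-2) = -1 - 12 = -13)
B(d) = ⅓ (B(d) = -2/(-6) = -2*(-⅙) = ⅓)
(T + B(9)*I)/17624 = (-13 + (⅓)*(-63))/17624 = (-13 - 21)*(1/17624) = -34*1/17624 = -17/8812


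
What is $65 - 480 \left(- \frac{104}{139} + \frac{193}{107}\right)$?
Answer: $- \frac{6568775}{14873} \approx -441.66$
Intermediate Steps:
$65 - 480 \left(- \frac{104}{139} + \frac{193}{107}\right) = 65 - \frac{7535520}{14873} = - \frac{6568775}{14873}$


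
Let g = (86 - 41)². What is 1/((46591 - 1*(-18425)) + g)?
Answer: 1/67041 ≈ 1.4916e-5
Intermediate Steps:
g = 2025 (g = 45² = 2025)
1/((46591 - 1*(-18425)) + g) = 1/((46591 - 1*(-18425)) + 2025) = 1/((46591 + 18425) + 2025) = 1/(65016 + 2025) = 1/67041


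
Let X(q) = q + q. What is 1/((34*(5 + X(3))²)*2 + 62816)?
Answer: 1/71044 ≈ 1.4076e-5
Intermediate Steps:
X(q) = 2*q
1/((34*(5 + X(3))²)*2 + 62816) = 1/((34*(5 + 2*3)²)*2 + 62816) = 1/((34*(5 + 6)²)*2 + 62816) = 1/((34*11²)*2 + 62816) = 1/((34*121)*2 + 62816) = 1/(4114*2 + 62816) = 1/(8228 + 62816) = 1/71044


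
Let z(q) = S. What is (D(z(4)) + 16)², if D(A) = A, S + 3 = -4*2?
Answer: 25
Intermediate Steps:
S = -11 (S = -3 - 4*2 = -3 - 8 = -11)
z(q) = -11
(D(z(4)) + 16)² = (-11 + 16)² = 5² = 25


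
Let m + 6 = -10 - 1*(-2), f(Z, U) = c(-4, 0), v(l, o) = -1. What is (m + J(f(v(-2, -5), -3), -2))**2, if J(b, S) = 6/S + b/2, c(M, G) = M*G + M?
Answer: 361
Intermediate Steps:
c(M, G) = M + G*M (c(M, G) = G*M + M = M + G*M)
f(Z, U) = -4 (f(Z, U) = -4*(1 + 0) = -4*1 = -4)
m = -14 (m = -6 + (-10 - 1*(-2)) = -6 + (-10 + 2) = -6 - 8 = -14)
J(b, S) = b/2 + 6/S (J(b, S) = 6/S + b*(1/2) = 6/S + b/2 = b/2 + 6/S)
(m + J(f(v(-2, -5), -3), -2))**2 = (-14 + ((1/2)*(-4) + 6/(-2)))**2 = (-14 + (-2 + 6*(-1/2)))**2 = (-14 + (-2 - 3))**2 = (-14 - 5)**2 = (-19)**2 = 361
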